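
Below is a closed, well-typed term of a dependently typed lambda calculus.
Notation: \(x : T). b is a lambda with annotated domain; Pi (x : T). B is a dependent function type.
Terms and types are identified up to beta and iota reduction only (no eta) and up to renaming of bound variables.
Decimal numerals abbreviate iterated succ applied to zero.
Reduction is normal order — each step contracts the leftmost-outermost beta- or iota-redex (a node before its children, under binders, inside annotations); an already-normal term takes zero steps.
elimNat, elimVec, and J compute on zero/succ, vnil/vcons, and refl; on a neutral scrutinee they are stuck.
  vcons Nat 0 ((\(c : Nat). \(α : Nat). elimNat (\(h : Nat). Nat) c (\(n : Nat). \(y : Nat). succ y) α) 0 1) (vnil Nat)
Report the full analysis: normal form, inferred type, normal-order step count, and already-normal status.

resulting normal form:
  vcons Nat 0 1 (vnil Nat)
inferred type:
  Vec Nat 1
normal-order step count: 6
term was already normal: no
first redex: a beta-redex


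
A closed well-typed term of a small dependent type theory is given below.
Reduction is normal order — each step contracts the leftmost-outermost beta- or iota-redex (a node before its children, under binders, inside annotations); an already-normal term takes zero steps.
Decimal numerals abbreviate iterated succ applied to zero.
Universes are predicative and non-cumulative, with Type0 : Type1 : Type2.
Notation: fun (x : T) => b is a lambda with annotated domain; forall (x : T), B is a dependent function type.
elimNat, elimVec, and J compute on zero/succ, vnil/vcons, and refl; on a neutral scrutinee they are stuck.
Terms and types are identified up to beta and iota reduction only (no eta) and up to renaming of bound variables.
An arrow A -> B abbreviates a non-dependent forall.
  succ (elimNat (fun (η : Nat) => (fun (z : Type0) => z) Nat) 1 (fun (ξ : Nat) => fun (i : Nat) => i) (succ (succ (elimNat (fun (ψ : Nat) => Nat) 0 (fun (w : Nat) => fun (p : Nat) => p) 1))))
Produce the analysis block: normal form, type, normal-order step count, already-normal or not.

normal form:
  2
inferred type:
  Nat
steps to reach normal form (normal order): 12
started in normal form: no
first redex: an elimNat iota-redex


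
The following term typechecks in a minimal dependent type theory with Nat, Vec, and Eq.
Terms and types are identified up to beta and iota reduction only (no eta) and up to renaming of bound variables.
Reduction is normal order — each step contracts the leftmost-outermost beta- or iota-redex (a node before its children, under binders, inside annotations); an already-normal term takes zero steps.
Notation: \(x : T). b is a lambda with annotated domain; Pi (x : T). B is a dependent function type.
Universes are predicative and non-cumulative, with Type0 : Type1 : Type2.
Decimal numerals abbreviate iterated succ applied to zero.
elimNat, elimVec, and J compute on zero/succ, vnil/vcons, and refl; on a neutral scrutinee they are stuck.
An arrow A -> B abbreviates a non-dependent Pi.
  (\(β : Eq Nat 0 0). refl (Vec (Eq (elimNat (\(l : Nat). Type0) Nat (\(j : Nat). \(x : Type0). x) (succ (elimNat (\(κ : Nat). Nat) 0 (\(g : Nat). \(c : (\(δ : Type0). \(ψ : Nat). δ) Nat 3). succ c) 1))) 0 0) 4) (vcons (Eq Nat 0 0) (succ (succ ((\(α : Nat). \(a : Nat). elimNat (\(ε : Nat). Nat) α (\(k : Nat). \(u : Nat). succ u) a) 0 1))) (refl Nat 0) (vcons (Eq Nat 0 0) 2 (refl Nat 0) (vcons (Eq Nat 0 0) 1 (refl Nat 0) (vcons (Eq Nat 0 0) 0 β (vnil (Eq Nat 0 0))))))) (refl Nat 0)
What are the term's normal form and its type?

resulting normal form:
  refl (Vec (Eq Nat 0 0) 4) (vcons (Eq Nat 0 0) 3 (refl Nat 0) (vcons (Eq Nat 0 0) 2 (refl Nat 0) (vcons (Eq Nat 0 0) 1 (refl Nat 0) (vcons (Eq Nat 0 0) 0 (refl Nat 0) (vnil (Eq Nat 0 0))))))
type:
  Eq (Vec (Eq Nat 0 0) 4) (vcons (Eq Nat 0 0) 3 (refl Nat 0) (vcons (Eq Nat 0 0) 2 (refl Nat 0) (vcons (Eq Nat 0 0) 1 (refl Nat 0) (vcons (Eq Nat 0 0) 0 (refl Nat 0) (vnil (Eq Nat 0 0)))))) (vcons (Eq Nat 0 0) 3 (refl Nat 0) (vcons (Eq Nat 0 0) 2 (refl Nat 0) (vcons (Eq Nat 0 0) 1 (refl Nat 0) (vcons (Eq Nat 0 0) 0 (refl Nat 0) (vnil (Eq Nat 0 0))))))


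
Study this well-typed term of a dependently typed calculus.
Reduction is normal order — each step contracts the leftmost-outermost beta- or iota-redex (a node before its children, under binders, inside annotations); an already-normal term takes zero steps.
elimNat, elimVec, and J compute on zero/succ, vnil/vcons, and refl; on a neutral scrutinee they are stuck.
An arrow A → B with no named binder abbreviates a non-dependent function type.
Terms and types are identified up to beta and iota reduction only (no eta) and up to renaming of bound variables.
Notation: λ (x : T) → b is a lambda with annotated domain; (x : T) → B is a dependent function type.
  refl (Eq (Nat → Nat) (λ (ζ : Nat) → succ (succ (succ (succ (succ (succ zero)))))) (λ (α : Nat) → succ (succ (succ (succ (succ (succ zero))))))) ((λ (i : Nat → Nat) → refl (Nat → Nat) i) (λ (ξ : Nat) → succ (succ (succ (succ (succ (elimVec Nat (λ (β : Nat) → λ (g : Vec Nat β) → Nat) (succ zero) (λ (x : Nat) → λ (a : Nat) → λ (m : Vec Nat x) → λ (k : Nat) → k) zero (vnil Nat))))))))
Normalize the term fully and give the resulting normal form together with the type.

reduced normal form:
  refl (Eq (Nat → Nat) (λ (ζ : Nat) → succ (succ (succ (succ (succ (succ zero)))))) (λ (α : Nat) → succ (succ (succ (succ (succ (succ zero))))))) (refl (Nat → Nat) (λ (i : Nat) → succ (succ (succ (succ (succ (succ zero)))))))
type:
  Eq (Eq (Nat → Nat) (λ (ζ : Nat) → succ (succ (succ (succ (succ (succ zero)))))) (λ (α : Nat) → succ (succ (succ (succ (succ (succ zero))))))) (refl (Nat → Nat) (λ (i : Nat) → succ (succ (succ (succ (succ (succ zero))))))) (refl (Nat → Nat) (λ (ξ : Nat) → succ (succ (succ (succ (succ (succ zero)))))))


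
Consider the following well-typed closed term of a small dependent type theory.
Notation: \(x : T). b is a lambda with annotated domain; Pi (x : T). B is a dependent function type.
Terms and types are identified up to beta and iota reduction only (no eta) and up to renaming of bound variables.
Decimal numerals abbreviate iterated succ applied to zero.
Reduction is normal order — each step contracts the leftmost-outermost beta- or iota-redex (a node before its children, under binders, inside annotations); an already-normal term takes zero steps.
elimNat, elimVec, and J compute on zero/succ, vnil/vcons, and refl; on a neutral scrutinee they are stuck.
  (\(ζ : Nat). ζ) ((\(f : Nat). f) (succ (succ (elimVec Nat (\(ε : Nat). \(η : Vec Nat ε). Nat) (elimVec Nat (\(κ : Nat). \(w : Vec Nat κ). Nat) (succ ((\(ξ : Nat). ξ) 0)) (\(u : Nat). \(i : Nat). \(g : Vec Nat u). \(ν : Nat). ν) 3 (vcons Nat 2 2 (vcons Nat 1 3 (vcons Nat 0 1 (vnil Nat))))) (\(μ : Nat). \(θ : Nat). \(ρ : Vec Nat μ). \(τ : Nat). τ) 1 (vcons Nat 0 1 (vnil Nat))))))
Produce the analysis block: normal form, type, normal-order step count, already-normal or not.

normal form:
  3
the term's type:
  Nat
reduction steps (normal order): 25
started in normal form: no
first contracted redex: a beta-redex


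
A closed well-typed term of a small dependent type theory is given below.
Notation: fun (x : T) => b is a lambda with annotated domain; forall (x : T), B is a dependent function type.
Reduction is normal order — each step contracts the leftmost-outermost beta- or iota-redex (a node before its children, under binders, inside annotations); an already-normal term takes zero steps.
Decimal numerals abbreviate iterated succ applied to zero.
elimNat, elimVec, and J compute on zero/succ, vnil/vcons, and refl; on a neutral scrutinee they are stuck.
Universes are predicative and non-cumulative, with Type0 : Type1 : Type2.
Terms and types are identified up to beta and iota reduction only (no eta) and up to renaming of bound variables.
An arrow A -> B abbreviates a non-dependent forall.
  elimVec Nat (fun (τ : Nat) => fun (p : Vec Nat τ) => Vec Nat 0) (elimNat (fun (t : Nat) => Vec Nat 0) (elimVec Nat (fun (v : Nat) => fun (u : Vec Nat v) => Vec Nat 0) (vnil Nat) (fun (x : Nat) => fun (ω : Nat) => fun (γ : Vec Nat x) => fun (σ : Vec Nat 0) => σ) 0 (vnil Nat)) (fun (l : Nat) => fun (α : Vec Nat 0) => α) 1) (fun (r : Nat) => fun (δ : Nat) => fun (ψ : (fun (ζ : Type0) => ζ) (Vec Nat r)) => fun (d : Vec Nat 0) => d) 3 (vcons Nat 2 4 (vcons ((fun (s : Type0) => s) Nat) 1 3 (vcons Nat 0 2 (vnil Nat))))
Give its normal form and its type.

resulting normal form:
  vnil Nat
inferred type:
  Vec Nat 0


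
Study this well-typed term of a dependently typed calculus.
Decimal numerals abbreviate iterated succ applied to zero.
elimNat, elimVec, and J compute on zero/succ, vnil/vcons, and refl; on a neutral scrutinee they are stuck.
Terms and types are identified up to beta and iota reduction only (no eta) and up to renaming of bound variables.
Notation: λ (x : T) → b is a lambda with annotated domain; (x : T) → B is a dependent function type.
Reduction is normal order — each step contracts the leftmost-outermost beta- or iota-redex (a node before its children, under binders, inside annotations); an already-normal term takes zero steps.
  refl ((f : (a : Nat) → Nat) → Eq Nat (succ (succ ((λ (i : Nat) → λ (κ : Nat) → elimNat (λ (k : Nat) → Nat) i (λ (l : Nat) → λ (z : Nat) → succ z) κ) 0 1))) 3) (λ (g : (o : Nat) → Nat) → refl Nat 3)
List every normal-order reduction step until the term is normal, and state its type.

reduction (normal order):
  refl ((f : (a : Nat) → Nat) → Eq Nat (succ (succ ((λ (i : Nat) → λ (κ : Nat) → elimNat (λ (k : Nat) → Nat) i (λ (l : Nat) → λ (z : Nat) → succ z) κ) 0 1))) 3) (λ (g : (o : Nat) → Nat) → refl Nat 3)
  ~> refl ((f : (a : Nat) → Nat) → Eq Nat (succ (succ ((λ (i : Nat) → elimNat (λ (κ : Nat) → Nat) 0 (λ (k : Nat) → λ (l : Nat) → succ l) i) 1))) 3) (λ (z : (g : Nat) → Nat) → refl Nat 3)
  ~> refl ((f : (a : Nat) → Nat) → Eq Nat (succ (succ (elimNat (λ (i : Nat) → Nat) 0 (λ (κ : Nat) → λ (k : Nat) → succ k) 1))) 3) (λ (l : (z : Nat) → Nat) → refl Nat 3)
  ~> refl ((f : (a : Nat) → Nat) → Eq Nat (succ (succ ((λ (i : Nat) → λ (κ : Nat) → succ κ) 0 (elimNat (λ (k : Nat) → Nat) 0 (λ (l : Nat) → λ (z : Nat) → succ z) 0)))) 3) (λ (g : (o : Nat) → Nat) → refl Nat 3)
  ~> refl ((f : (a : Nat) → Nat) → Eq Nat (succ (succ ((λ (i : Nat) → succ i) (elimNat (λ (κ : Nat) → Nat) 0 (λ (k : Nat) → λ (l : Nat) → succ l) 0)))) 3) (λ (z : (g : Nat) → Nat) → refl Nat 3)
  ~> refl ((f : (a : Nat) → Nat) → Eq Nat (succ (succ (succ (elimNat (λ (i : Nat) → Nat) 0 (λ (κ : Nat) → λ (k : Nat) → succ k) 0)))) 3) (λ (l : (z : Nat) → Nat) → refl Nat 3)
  ~> refl ((f : (a : Nat) → Nat) → Eq Nat 3 3) (λ (i : (κ : Nat) → Nat) → refl Nat 3)
type:
  Eq ((f : (a : Nat) → Nat) → Eq Nat 3 3) (λ (i : (κ : Nat) → Nat) → refl Nat 3) (λ (k : (l : Nat) → Nat) → refl Nat 3)


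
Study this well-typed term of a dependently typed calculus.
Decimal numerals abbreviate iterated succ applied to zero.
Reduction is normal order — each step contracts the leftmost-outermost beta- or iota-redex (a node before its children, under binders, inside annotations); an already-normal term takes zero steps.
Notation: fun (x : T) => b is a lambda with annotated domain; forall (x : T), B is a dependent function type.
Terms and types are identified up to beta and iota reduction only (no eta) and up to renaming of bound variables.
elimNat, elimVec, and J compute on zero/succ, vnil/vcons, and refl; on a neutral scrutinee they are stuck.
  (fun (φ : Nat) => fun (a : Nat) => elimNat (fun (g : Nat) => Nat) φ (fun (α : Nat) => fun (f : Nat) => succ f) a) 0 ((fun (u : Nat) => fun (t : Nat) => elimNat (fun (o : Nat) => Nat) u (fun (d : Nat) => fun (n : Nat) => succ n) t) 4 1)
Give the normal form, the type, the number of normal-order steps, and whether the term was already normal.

resulting normal form:
  5
the term's type:
  Nat
normal-order step count: 24
term was already normal: no
first redex: a beta-redex


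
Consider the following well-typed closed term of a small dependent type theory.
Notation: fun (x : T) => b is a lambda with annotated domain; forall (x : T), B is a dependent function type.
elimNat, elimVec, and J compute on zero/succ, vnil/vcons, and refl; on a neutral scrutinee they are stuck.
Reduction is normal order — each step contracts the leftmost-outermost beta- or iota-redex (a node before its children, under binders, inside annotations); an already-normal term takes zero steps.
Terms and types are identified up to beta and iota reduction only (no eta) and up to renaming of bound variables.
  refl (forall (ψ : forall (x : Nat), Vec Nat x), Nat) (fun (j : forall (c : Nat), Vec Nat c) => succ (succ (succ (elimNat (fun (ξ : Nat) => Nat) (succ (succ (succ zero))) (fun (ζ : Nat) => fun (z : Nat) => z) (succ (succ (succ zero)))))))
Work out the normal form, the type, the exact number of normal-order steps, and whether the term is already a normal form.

normal form:
  refl (forall (ψ : forall (x : Nat), Vec Nat x), Nat) (fun (j : forall (c : Nat), Vec Nat c) => succ (succ (succ (succ (succ (succ zero))))))
type:
  Eq (forall (ψ : forall (x : Nat), Vec Nat x), Nat) (fun (j : forall (c : Nat), Vec Nat c) => succ (succ (succ (succ (succ (succ zero)))))) (fun (ξ : forall (ζ : Nat), Vec Nat ζ) => succ (succ (succ (succ (succ (succ zero))))))
reduction steps (normal order): 10
term was already normal: no
first redex: an elimNat iota-redex


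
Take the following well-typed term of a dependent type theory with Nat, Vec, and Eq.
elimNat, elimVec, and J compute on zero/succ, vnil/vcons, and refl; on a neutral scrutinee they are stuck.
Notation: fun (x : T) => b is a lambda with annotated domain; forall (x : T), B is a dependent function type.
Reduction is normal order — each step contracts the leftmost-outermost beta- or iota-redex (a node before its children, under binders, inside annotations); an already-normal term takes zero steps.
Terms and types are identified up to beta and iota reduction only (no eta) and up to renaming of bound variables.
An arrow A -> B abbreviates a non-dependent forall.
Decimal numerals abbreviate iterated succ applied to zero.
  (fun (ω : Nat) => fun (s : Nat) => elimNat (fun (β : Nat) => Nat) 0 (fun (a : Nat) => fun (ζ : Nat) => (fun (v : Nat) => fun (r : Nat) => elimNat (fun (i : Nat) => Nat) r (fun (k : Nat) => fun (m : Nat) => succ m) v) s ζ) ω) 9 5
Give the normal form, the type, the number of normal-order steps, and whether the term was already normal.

reduced normal form:
  45
the term's type:
  Nat
normal-order step count: 192
already normal: no
first contracted redex: a beta-redex


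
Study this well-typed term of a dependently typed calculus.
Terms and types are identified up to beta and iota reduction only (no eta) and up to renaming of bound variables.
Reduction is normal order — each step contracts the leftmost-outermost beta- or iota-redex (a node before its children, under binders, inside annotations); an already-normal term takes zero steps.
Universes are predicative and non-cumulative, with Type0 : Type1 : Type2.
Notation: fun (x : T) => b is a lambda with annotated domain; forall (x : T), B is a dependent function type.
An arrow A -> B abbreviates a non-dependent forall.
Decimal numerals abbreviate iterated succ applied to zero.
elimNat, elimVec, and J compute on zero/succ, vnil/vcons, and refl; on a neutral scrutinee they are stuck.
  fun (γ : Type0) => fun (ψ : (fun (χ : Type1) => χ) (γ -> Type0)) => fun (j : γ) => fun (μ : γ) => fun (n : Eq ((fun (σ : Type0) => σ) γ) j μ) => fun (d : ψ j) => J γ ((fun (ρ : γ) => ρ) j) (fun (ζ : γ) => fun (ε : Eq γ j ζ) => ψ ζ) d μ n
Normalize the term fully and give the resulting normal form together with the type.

resulting normal form:
  fun (γ : Type0) => fun (ψ : γ -> Type0) => fun (χ : γ) => fun (j : γ) => fun (μ : Eq γ χ j) => fun (n : ψ χ) => J γ χ (fun (σ : γ) => fun (d : Eq γ χ σ) => ψ σ) n j μ
the term's type:
  forall (γ : Type0), forall (ψ : γ -> Type0), forall (χ : γ), forall (j : γ), Eq γ χ j -> ψ χ -> ψ j
observation: 3 normal-order steps separate the term from its normal form.


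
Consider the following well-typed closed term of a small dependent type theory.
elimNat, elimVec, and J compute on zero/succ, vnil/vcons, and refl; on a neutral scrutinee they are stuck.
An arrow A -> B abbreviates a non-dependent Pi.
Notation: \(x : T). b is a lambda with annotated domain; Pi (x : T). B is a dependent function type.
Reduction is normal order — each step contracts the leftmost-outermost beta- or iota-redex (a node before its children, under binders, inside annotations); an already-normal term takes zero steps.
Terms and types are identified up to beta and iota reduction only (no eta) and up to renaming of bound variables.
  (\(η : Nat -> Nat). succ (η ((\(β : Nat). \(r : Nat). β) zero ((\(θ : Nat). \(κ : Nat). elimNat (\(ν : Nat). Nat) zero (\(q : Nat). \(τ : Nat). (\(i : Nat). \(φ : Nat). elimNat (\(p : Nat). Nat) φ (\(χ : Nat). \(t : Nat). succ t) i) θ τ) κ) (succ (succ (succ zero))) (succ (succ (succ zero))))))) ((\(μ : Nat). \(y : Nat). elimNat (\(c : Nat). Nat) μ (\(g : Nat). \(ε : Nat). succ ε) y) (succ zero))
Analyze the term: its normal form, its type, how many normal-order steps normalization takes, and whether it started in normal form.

reduced normal form:
  succ (succ zero)
inferred type:
  Nat
reduction steps (normal order): 6
already normal: no
first redex: a beta-redex


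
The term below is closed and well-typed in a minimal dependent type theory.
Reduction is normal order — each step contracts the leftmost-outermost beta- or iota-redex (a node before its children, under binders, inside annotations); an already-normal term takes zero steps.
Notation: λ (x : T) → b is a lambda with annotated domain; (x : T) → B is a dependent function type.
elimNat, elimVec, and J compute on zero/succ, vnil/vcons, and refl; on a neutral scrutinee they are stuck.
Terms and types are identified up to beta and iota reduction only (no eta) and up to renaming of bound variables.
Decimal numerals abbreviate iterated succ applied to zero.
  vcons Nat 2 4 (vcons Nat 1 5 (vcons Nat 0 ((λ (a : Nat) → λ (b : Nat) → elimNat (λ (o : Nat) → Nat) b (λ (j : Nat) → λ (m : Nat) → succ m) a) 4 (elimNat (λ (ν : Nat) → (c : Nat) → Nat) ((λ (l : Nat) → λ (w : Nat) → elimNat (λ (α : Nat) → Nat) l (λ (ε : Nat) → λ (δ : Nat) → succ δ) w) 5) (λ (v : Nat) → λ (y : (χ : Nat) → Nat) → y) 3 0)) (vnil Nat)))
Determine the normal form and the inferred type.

normal form:
  vcons Nat 2 4 (vcons Nat 1 5 (vcons Nat 0 9 (vnil Nat)))
inferred type:
  Vec Nat 3
observation: the term reaches its normal form after 28 normal-order steps.


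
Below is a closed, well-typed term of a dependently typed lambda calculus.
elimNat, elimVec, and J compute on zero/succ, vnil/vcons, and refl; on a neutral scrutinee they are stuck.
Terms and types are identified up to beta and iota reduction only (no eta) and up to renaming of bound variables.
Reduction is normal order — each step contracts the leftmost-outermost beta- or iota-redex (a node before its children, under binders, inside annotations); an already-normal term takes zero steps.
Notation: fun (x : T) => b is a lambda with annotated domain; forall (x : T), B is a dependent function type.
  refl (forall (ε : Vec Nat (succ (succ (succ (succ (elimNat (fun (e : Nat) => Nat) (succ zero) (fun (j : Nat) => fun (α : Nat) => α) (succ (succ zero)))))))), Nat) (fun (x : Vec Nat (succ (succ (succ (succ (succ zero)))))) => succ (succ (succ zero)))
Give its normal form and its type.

normal form:
  refl (forall (ε : Vec Nat (succ (succ (succ (succ (succ zero)))))), Nat) (fun (e : Vec Nat (succ (succ (succ (succ (succ zero)))))) => succ (succ (succ zero)))
the term's type:
  Eq (forall (ε : Vec Nat (succ (succ (succ (succ (succ zero)))))), Nat) (fun (e : Vec Nat (succ (succ (succ (succ (succ zero)))))) => succ (succ (succ zero))) (fun (j : Vec Nat (succ (succ (succ (succ (succ zero)))))) => succ (succ (succ zero)))


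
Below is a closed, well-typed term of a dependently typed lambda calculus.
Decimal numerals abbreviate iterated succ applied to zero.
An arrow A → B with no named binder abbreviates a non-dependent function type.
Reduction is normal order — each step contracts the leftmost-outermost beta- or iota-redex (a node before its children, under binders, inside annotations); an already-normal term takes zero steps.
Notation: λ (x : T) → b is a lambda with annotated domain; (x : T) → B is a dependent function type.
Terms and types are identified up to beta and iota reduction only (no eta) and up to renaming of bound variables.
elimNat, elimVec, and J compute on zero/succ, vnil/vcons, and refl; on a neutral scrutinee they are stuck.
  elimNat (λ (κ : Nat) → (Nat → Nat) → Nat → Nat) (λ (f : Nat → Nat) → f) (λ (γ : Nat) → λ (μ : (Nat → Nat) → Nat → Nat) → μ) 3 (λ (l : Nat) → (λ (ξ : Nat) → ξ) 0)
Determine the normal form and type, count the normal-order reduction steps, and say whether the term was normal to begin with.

reduced normal form:
  λ (κ : Nat) → 0
the term's type:
  Nat → Nat
reduction steps (normal order): 12
started in normal form: no
first contracted redex: an elimNat iota-redex


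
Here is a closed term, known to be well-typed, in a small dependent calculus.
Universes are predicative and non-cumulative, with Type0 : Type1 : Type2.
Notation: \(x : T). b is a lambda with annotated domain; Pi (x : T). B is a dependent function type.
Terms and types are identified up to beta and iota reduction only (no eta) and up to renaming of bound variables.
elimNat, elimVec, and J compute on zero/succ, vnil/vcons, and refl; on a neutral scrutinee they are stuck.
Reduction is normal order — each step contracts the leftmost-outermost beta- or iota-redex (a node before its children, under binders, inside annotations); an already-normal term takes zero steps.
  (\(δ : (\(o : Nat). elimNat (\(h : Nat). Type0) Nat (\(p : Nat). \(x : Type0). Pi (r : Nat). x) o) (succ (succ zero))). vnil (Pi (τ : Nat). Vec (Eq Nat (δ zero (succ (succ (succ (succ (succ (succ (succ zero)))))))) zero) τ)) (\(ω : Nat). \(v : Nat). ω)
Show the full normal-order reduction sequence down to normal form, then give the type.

reduction (normal order):
  (\(δ : (\(o : Nat). elimNat (\(h : Nat). Type0) Nat (\(p : Nat). \(x : Type0). Pi (r : Nat). x) o) (succ (succ zero))). vnil (Pi (τ : Nat). Vec (Eq Nat (δ zero (succ (succ (succ (succ (succ (succ (succ zero)))))))) zero) τ)) (\(ω : Nat). \(v : Nat). ω)
  ~> vnil (Pi (δ : Nat). Vec (Eq Nat ((\(o : Nat). \(h : Nat). o) zero (succ (succ (succ (succ (succ (succ (succ zero)))))))) zero) δ)
  ~> vnil (Pi (δ : Nat). Vec (Eq Nat ((\(o : Nat). zero) (succ (succ (succ (succ (succ (succ (succ zero)))))))) zero) δ)
  ~> vnil (Pi (δ : Nat). Vec (Eq Nat zero zero) δ)
inferred type:
  Vec (Pi (δ : Nat). Vec (Eq Nat zero zero) δ) zero


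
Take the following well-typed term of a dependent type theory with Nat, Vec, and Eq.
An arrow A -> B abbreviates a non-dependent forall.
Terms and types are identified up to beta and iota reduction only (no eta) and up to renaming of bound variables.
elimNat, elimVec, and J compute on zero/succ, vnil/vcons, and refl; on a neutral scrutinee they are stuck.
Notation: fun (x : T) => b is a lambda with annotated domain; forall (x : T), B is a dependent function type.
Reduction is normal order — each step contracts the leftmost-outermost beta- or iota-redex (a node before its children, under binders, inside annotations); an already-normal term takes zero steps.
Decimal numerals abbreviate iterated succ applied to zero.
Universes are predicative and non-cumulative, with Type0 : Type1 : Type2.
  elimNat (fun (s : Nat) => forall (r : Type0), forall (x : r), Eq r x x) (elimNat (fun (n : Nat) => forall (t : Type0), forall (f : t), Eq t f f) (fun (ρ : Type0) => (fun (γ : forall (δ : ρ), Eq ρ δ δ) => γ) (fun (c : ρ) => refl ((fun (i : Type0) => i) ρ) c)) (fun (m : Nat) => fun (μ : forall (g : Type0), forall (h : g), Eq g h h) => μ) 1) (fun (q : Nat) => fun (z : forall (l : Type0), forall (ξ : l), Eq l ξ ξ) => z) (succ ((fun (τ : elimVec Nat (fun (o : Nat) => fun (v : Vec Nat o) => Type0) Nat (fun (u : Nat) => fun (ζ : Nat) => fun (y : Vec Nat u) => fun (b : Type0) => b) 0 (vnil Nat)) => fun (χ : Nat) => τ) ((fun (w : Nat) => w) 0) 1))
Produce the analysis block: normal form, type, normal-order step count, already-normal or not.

reduced normal form:
  fun (s : Type0) => fun (r : s) => refl s r
the term's type:
  forall (s : Type0), forall (r : s), Eq s r r
reduction steps (normal order): 13
already normal: no
first redex: an elimNat iota-redex


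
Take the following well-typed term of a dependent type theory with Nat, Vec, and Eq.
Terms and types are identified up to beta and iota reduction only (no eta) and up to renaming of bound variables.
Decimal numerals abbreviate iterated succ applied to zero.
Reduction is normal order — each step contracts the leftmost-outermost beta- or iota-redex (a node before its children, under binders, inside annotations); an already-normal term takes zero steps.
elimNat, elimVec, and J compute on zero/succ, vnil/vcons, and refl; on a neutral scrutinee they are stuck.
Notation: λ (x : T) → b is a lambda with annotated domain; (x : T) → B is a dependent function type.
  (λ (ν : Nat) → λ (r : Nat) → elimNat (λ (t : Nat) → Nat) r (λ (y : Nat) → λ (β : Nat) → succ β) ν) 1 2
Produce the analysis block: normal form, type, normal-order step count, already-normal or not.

normal form:
  3
inferred type:
  Nat
normal-order step count: 6
already normal: no
first contracted redex: a beta-redex


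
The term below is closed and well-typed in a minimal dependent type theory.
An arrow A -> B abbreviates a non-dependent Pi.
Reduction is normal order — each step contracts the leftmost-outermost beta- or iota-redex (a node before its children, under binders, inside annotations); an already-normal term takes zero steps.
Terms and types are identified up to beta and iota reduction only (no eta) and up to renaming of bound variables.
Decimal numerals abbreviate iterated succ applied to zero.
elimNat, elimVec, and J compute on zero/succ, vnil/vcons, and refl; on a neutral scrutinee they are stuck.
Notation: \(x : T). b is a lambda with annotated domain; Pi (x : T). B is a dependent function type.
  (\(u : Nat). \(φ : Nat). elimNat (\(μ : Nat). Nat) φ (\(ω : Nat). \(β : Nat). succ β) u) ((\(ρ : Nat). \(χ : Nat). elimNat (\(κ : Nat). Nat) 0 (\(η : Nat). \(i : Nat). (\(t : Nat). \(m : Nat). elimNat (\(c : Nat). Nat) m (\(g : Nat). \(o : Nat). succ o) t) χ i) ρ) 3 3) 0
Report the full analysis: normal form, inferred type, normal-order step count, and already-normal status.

resulting normal form:
  9
the term's type:
  Nat
steps to reach normal form (normal order): 78
already normal: no
first redex: a beta-redex


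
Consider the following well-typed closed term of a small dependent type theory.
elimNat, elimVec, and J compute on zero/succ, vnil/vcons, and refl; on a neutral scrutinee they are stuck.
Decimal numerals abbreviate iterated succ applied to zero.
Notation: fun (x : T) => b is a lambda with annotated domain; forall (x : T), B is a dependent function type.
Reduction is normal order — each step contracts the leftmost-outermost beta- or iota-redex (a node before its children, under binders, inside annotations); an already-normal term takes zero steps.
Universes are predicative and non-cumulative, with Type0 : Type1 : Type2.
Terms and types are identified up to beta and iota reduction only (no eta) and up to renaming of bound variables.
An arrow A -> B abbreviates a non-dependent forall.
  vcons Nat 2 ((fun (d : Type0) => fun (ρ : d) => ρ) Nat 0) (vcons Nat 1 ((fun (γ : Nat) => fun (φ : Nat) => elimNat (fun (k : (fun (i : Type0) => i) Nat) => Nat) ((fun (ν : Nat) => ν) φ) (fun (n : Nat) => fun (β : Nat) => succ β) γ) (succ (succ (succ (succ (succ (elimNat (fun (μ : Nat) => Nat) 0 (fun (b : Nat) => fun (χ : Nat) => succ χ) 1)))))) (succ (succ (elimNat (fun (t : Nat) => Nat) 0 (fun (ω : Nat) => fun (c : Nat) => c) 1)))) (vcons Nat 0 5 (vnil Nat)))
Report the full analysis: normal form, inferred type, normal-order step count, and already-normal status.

resulting normal form:
  vcons Nat 2 0 (vcons Nat 1 8 (vcons Nat 0 5 (vnil Nat)))
inferred type:
  Vec Nat 3
normal-order step count: 33
started in normal form: no
first contracted redex: a beta-redex


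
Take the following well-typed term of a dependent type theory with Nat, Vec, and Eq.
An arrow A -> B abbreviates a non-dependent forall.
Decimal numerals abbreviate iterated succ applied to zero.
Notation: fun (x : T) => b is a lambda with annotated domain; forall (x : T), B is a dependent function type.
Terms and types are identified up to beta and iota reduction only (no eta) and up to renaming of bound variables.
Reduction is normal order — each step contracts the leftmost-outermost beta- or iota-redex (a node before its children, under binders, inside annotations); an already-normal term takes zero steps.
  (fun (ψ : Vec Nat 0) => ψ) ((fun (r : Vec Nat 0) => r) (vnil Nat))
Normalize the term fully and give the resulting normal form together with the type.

normal form:
  vnil Nat
type:
  Vec Nat 0
observation: normalization takes exactly 2 steps under the normal-order strategy.


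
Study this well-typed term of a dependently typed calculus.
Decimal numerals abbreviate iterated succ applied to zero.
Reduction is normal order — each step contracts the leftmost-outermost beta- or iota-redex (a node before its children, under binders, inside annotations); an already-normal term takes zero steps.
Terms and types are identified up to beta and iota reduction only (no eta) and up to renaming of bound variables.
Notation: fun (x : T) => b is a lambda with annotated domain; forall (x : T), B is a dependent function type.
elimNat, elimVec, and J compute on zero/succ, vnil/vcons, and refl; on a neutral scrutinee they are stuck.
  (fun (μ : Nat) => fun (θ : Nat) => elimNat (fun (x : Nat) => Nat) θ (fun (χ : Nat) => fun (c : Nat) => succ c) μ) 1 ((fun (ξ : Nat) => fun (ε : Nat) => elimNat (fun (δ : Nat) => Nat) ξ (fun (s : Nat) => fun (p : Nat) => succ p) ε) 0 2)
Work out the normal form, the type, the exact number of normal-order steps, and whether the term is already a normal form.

resulting normal form:
  3
type:
  Nat
reduction steps (normal order): 15
term was already normal: no
first contracted redex: a beta-redex


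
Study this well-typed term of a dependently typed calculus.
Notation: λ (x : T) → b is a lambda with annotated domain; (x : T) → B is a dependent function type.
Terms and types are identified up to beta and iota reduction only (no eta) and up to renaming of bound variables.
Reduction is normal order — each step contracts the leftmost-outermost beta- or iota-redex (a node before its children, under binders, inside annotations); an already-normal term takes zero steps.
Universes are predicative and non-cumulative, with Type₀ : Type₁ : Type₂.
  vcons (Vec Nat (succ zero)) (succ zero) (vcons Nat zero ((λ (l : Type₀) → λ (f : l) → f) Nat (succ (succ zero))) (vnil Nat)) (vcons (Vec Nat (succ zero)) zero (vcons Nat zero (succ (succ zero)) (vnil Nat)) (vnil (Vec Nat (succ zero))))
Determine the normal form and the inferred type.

normal form:
  vcons (Vec Nat (succ zero)) (succ zero) (vcons Nat zero (succ (succ zero)) (vnil Nat)) (vcons (Vec Nat (succ zero)) zero (vcons Nat zero (succ (succ zero)) (vnil Nat)) (vnil (Vec Nat (succ zero))))
inferred type:
  Vec (Vec Nat (succ zero)) (succ (succ zero))
observation: 2 normal-order steps normalize the term, beginning with a beta-redex.


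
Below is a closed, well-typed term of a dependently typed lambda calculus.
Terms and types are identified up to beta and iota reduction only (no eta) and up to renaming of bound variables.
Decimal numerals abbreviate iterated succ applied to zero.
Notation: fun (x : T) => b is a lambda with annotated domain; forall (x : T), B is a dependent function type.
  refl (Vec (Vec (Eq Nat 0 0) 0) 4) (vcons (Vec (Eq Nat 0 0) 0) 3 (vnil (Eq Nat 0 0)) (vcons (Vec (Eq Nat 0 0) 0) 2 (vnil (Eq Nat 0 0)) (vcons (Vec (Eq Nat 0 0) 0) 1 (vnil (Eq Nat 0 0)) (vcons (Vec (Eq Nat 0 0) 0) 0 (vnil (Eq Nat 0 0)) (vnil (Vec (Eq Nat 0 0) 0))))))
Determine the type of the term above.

the term's type:
  Eq (Vec (Vec (Eq Nat 0 0) 0) 4) (vcons (Vec (Eq Nat 0 0) 0) 3 (vnil (Eq Nat 0 0)) (vcons (Vec (Eq Nat 0 0) 0) 2 (vnil (Eq Nat 0 0)) (vcons (Vec (Eq Nat 0 0) 0) 1 (vnil (Eq Nat 0 0)) (vcons (Vec (Eq Nat 0 0) 0) 0 (vnil (Eq Nat 0 0)) (vnil (Vec (Eq Nat 0 0) 0)))))) (vcons (Vec (Eq Nat 0 0) 0) 3 (vnil (Eq Nat 0 0)) (vcons (Vec (Eq Nat 0 0) 0) 2 (vnil (Eq Nat 0 0)) (vcons (Vec (Eq Nat 0 0) 0) 1 (vnil (Eq Nat 0 0)) (vcons (Vec (Eq Nat 0 0) 0) 0 (vnil (Eq Nat 0 0)) (vnil (Vec (Eq Nat 0 0) 0))))))


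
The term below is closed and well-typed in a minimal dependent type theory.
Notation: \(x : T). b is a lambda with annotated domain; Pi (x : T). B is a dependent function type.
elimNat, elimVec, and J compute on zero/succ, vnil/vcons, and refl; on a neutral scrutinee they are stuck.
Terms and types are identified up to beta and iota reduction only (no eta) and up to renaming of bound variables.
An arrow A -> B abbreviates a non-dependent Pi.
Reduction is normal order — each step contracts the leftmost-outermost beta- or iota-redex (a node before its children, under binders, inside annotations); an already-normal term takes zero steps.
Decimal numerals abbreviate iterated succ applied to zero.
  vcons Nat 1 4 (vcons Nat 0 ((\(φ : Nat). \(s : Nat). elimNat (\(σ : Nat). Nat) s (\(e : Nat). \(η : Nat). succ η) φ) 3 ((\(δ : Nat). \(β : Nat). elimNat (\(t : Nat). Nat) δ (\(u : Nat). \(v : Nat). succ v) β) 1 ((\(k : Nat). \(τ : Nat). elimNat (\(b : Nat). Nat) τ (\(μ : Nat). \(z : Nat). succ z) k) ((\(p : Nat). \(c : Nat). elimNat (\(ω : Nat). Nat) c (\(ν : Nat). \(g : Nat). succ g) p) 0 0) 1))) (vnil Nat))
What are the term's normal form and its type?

normal form:
  vcons Nat 1 4 (vcons Nat 0 5 (vnil Nat))
the term's type:
  Vec Nat 2
observation: the term reaches its normal form after 24 normal-order steps.


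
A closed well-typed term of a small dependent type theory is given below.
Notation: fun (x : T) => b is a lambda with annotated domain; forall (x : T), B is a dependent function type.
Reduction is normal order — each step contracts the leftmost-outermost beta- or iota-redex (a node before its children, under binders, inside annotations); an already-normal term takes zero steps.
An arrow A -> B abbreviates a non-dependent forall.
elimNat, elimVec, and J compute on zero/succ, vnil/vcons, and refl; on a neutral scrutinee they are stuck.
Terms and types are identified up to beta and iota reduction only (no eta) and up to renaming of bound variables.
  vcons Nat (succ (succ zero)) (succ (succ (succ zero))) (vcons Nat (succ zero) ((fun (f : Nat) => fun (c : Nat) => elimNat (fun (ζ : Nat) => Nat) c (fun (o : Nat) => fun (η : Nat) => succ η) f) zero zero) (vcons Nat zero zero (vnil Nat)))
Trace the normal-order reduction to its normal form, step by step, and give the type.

normal-order reduction sequence:
  vcons Nat (succ (succ zero)) (succ (succ (succ zero))) (vcons Nat (succ zero) ((fun (f : Nat) => fun (c : Nat) => elimNat (fun (ζ : Nat) => Nat) c (fun (o : Nat) => fun (η : Nat) => succ η) f) zero zero) (vcons Nat zero zero (vnil Nat)))
  ~> vcons Nat (succ (succ zero)) (succ (succ (succ zero))) (vcons Nat (succ zero) ((fun (f : Nat) => elimNat (fun (c : Nat) => Nat) f (fun (ζ : Nat) => fun (o : Nat) => succ o) zero) zero) (vcons Nat zero zero (vnil Nat)))
  ~> vcons Nat (succ (succ zero)) (succ (succ (succ zero))) (vcons Nat (succ zero) (elimNat (fun (f : Nat) => Nat) zero (fun (c : Nat) => fun (ζ : Nat) => succ ζ) zero) (vcons Nat zero zero (vnil Nat)))
  ~> vcons Nat (succ (succ zero)) (succ (succ (succ zero))) (vcons Nat (succ zero) zero (vcons Nat zero zero (vnil Nat)))
inferred type:
  Vec Nat (succ (succ (succ zero)))


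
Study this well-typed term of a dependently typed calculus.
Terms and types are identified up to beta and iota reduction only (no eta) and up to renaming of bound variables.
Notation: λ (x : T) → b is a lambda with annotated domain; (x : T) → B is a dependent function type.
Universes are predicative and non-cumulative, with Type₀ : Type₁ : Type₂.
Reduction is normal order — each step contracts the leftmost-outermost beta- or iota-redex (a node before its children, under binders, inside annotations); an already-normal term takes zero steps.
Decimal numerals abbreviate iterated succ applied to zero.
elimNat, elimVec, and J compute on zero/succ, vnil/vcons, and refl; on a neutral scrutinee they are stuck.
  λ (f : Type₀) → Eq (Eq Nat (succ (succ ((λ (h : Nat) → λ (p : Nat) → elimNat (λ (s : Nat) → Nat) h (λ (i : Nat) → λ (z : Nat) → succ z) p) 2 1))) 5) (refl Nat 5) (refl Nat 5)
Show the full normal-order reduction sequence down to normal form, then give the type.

reduction (normal order):
  λ (f : Type₀) → Eq (Eq Nat (succ (succ ((λ (h : Nat) → λ (p : Nat) → elimNat (λ (s : Nat) → Nat) h (λ (i : Nat) → λ (z : Nat) → succ z) p) 2 1))) 5) (refl Nat 5) (refl Nat 5)
  ~> λ (f : Type₀) → Eq (Eq Nat (succ (succ ((λ (h : Nat) → elimNat (λ (p : Nat) → Nat) 2 (λ (s : Nat) → λ (i : Nat) → succ i) h) 1))) 5) (refl Nat 5) (refl Nat 5)
  ~> λ (f : Type₀) → Eq (Eq Nat (succ (succ (elimNat (λ (h : Nat) → Nat) 2 (λ (p : Nat) → λ (s : Nat) → succ s) 1))) 5) (refl Nat 5) (refl Nat 5)
  ~> λ (f : Type₀) → Eq (Eq Nat (succ (succ ((λ (h : Nat) → λ (p : Nat) → succ p) 0 (elimNat (λ (s : Nat) → Nat) 2 (λ (i : Nat) → λ (z : Nat) → succ z) 0)))) 5) (refl Nat 5) (refl Nat 5)
  ~> λ (f : Type₀) → Eq (Eq Nat (succ (succ ((λ (h : Nat) → succ h) (elimNat (λ (p : Nat) → Nat) 2 (λ (s : Nat) → λ (i : Nat) → succ i) 0)))) 5) (refl Nat 5) (refl Nat 5)
  ~> λ (f : Type₀) → Eq (Eq Nat (succ (succ (succ (elimNat (λ (h : Nat) → Nat) 2 (λ (p : Nat) → λ (s : Nat) → succ s) 0)))) 5) (refl Nat 5) (refl Nat 5)
  ~> λ (f : Type₀) → Eq (Eq Nat 5 5) (refl Nat 5) (refl Nat 5)
inferred type:
  (f : Type₀) → Type₀


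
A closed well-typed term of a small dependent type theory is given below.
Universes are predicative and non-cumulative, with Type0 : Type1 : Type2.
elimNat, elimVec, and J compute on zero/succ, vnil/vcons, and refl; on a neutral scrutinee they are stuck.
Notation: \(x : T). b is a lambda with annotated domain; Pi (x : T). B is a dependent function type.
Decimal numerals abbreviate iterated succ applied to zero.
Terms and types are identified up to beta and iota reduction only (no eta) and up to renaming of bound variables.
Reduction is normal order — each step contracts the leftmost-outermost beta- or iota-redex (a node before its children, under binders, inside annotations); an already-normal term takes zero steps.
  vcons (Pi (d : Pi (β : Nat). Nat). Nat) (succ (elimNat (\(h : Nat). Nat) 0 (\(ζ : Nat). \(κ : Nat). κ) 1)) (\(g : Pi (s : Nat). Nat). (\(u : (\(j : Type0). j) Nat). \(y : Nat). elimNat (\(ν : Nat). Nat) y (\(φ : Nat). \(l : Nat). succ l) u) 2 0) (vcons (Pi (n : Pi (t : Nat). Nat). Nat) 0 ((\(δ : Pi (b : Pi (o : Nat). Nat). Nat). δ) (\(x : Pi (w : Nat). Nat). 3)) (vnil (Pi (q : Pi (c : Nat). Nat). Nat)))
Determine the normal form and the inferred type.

reduced normal form:
  vcons (Pi (d : Pi (β : Nat). Nat). Nat) 1 (\(h : Pi (ζ : Nat). Nat). 2) (vcons (Pi (κ : Pi (g : Nat). Nat). Nat) 0 (\(s : Pi (u : Nat). Nat). 3) (vnil (Pi (j : Pi (y : Nat). Nat). Nat)))
the term's type:
  Vec (Pi (d : Pi (β : Nat). Nat). Nat) 2


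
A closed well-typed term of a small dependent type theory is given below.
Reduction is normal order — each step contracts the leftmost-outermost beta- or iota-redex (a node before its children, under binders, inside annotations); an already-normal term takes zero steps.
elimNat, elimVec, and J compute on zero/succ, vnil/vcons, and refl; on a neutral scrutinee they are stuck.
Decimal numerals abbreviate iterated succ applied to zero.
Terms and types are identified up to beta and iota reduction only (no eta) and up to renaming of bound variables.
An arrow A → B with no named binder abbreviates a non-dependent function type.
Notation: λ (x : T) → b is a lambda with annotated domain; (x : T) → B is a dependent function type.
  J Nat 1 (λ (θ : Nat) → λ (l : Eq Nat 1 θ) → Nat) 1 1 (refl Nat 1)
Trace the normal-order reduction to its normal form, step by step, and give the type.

reduction (normal order):
  J Nat 1 (λ (θ : Nat) → λ (l : Eq Nat 1 θ) → Nat) 1 1 (refl Nat 1)
  ~> 1
the term's type:
  Nat
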